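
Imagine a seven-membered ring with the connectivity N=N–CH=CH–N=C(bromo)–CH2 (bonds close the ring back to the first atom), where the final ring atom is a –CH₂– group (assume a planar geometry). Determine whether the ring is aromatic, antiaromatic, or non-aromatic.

Because the tetrahedral CH₂ carbon is sp³ and has no p orbital in the ring π system at the CH2 position, the π system cannot extend all the way around the ring.
A ring that is not fully conjugated cannot be aromatic or antiaromatic regardless of its π-electron count.

Non-aromatic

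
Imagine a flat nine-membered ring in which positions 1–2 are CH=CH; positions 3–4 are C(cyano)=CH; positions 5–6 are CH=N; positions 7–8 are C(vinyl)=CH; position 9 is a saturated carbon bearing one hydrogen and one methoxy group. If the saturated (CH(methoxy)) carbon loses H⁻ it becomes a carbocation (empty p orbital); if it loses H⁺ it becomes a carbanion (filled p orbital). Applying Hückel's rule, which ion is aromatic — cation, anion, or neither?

The anion

Both ions have a continuous loop of p orbitals — each ring atom is sp².
Cation: 4 × 2 + 0 = 8 π electrons → 4(2), antiaromatic.
Anion: 4 × 2 + 2 = 10 π electrons → 4(2)+2, aromatic.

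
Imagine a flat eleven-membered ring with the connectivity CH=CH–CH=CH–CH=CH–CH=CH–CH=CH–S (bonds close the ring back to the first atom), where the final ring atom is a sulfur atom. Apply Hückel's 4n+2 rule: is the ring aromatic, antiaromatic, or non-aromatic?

Every ring atom contributes a p orbital perpendicular to the ring (the double-bond atoms are sp², each contributing one p electron; the sulfur donates one lone pair from its p orbital), so the π system is cyclic and fully conjugated.
π-electron count: 5 × 2 = 10 from the double-bond units + 2 from the S atom = 12.
12 = 4(3); a planar, fully conjugated 4n system is antiaromatic.

Antiaromatic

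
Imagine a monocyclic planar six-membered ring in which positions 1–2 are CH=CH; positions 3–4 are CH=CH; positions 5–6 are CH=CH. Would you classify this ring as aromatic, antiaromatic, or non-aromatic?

Every ring atom contributes a p orbital perpendicular to the ring (each doubly-bonded ring atom is sp² with one p-orbital electron), so the π system is cyclic and fully conjugated.
π-electron count: 3 × 2 = 6 from the 3 double-bond units.
6 = 4(1) + 2, which satisfies Hückel's 4n+2 rule.
This is benzene.

Aromatic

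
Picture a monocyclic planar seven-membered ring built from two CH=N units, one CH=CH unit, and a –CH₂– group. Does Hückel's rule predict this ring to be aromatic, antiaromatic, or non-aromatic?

The CH2 position has four σ bonds — the tetrahedral CH₂ carbon is sp³ and has no p orbital in the ring π system — so the cyclic conjugation is interrupted.
A ring that is not fully conjugated cannot be aromatic or antiaromatic regardless of its π-electron count.

Non-aromatic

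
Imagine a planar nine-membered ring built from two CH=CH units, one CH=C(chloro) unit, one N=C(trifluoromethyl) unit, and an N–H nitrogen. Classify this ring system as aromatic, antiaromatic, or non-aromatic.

Aromatic

The p orbitals form a continuous loop: each doubly-bonded ring atom is sp² with one p-orbital electron; each sp² =N– keeps its lone pair in-plane and puts one electron into the π system; the pyrrole-type nitrogen donates its lone pair from the p orbital. The ring is fully conjugated.
Tallying contributions gives 4 × 2 = 8 from the double-bond units + 2 from the NH atom = 10.
That gives a 4n+2 count (10, n = 2).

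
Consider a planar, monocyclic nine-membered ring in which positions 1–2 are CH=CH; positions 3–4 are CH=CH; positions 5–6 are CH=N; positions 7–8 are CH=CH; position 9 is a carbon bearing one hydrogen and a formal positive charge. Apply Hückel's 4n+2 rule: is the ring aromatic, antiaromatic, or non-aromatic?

Every ring atom contributes a p orbital perpendicular to the ring (each doubly-bonded ring atom is sp² with one p-orbital electron; each sp² =N– keeps its lone pair in-plane and puts one electron into the π system; the carbocation has an empty p orbital), so the π system is cyclic and fully conjugated.
Tallying contributions gives 4 × 2 = 8 from the double-bond units + 0 from the CH(+) atom = 8.
8 = 4(2); a planar, fully conjugated 4n system is antiaromatic.

Antiaromatic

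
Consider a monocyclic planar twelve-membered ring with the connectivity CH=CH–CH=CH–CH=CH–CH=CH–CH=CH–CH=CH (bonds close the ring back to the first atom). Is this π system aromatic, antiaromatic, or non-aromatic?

Antiaromatic

Every ring atom contributes a p orbital perpendicular to the ring (every atom in a ring double bond is sp² and brings one electron to the p orbital), so the π system is cyclic and fully conjugated.
Adding the contributions, 6 × 2 = 12 from the 6 double-bond units.
A 4n π count (12, n = 3) in a planar conjugated ring means antiaromatic.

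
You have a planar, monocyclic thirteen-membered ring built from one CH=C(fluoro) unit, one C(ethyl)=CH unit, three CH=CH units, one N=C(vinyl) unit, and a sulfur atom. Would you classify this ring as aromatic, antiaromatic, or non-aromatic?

The p orbitals form a continuous loop: each doubly-bonded ring atom is sp² with one p-orbital electron; each =N– nitrogen is pyridine-type (lone pair in the sp² plane, one electron in the p orbital); the sulfur donates one lone pair from its p orbital. The ring is fully conjugated.
π-electron count: 6 × 2 = 12 from the double-bond units + 2 from the S atom = 14.
Since 14 = 4·3 + 2, the ring meets the 4n+2 criterion.

Aromatic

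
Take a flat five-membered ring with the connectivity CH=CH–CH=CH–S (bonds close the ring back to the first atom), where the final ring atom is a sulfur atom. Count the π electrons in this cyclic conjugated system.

6

Check conjugation: every atom in a ring double bond is sp² and brings one electron to the p orbital; the sulfur donates one lone pair from its p orbital — every position has a p orbital, so the cyclic π system is continuous.
Adding the contributions, 2 × 2 = 4 from the double-bond units + 2 from the S atom = 6.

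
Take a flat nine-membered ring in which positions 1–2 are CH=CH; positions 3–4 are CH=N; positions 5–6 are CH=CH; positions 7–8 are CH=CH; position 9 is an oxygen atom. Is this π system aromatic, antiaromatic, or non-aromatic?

Aromatic

The p orbitals form a continuous loop: the double-bond atoms are sp², each contributing one p electron; each sp² =N– keeps its lone pair in-plane and puts one electron into the π system; the oxygen donates one lone pair from its p orbital. The ring is fully conjugated.
Adding the contributions, 4 × 2 = 8 from the double-bond units + 2 from the O atom = 10.
That gives a 4n+2 count (10, n = 2).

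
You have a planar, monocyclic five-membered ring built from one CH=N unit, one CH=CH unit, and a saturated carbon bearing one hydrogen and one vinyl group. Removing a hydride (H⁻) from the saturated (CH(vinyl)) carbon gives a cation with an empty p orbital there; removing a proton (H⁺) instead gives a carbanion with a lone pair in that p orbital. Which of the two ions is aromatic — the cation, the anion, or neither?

In either ion the ring is fully conjugated: every atom, including the new sp² carbon, supplies a p orbital.
Cation: 2 × 2 + 0 = 4 π electrons → 4(1), antiaromatic.
Anion: 2 × 2 + 2 = 6 π electrons → 4(1)+2, aromatic.

The anion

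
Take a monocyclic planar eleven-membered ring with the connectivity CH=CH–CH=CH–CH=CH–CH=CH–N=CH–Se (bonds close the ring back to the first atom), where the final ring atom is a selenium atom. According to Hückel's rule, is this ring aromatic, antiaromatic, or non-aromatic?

Antiaromatic

Every ring atom contributes a p orbital perpendicular to the ring (the double-bond atoms are sp², each contributing one p electron; the doubly-bonded nitrogens are pyridine-type — their lone pairs lie in the ring plane, leaving one electron in the p orbital; the selenium donates one lone pair from its p orbital), so the π system is cyclic and fully conjugated.
Tallying contributions gives 5 × 2 = 10 from the double-bond units + 2 from the Se atom = 12.
A 4n π count (12, n = 3) in a planar conjugated ring means antiaromatic.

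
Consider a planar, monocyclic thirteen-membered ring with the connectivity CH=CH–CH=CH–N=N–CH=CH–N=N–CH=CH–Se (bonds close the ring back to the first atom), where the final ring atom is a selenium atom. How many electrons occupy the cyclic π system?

14

Check conjugation: the double-bond atoms are sp², each contributing one p electron; the doubly-bonded nitrogens are pyridine-type — their lone pairs lie in the ring plane, leaving one electron in the p orbital; the selenium donates one lone pair from its p orbital — every position has a p orbital, so the cyclic π system is continuous.
π-electron count: 6 × 2 = 12 from the double-bond units + 2 from the Se atom = 14.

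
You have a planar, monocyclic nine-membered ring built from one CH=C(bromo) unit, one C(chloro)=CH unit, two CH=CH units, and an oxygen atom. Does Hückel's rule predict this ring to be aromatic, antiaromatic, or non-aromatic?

The p orbitals form a continuous loop: each doubly-bonded ring atom is sp² with one p-orbital electron; the oxygen donates one lone pair from its p orbital. The ring is fully conjugated.
Tallying contributions gives 4 × 2 = 8 from the double-bond units + 2 from the O atom = 10.
10 = 4(2) + 2, which satisfies Hückel's 4n+2 rule.

Aromatic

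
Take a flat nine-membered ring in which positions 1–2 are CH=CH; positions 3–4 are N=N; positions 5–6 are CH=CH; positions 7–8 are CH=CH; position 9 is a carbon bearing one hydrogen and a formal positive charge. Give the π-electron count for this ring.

8

All ring atoms are sp² and supply a p orbital to the ring (the double-bond atoms are sp², each contributing one p electron; the doubly-bonded nitrogens are pyridine-type — their lone pairs lie in the ring plane, leaving one electron in the p orbital; the carbocation has an empty p orbital); the conjugation is uninterrupted.
Counting π electrons: 4 × 2 = 8 from the double-bond units + 0 from the CH(+) atom = 8.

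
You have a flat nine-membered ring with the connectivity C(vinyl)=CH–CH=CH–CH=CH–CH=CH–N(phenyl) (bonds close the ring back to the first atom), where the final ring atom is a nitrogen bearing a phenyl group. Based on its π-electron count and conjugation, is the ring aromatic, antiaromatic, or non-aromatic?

Every ring atom contributes a p orbital perpendicular to the ring (every atom in a ring double bond is sp² and brings one electron to the p orbital; the pyrrole-type nitrogen donates its lone pair from the p orbital), so the π system is cyclic and fully conjugated.
π-electron count: 4 × 2 = 8 from the double-bond units + 2 from the N(phenyl) atom = 10.
Since 10 = 4·2 + 2, the ring meets the 4n+2 criterion.

Aromatic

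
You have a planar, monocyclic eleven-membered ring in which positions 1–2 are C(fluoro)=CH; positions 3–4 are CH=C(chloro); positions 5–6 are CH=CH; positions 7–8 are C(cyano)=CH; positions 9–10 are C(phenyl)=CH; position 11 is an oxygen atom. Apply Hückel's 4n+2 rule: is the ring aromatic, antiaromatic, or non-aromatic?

The p orbitals form a continuous loop: every atom in a ring double bond is sp² and brings one electron to the p orbital; the oxygen donates one lone pair from its p orbital. The ring is fully conjugated.
Counting π electrons: 5 × 2 = 10 from the double-bond units + 2 from the O atom = 12.
A 4n π count (12, n = 3) in a planar conjugated ring means antiaromatic.

Antiaromatic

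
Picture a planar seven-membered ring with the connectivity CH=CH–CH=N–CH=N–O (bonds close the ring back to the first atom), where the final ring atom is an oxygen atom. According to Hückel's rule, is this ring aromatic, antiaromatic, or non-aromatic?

Every ring atom contributes a p orbital perpendicular to the ring (every atom in a ring double bond is sp² and brings one electron to the p orbital; the doubly-bonded nitrogens are pyridine-type — their lone pairs lie in the ring plane, leaving one electron in the p orbital; the oxygen donates one lone pair from its p orbital), so the π system is cyclic and fully conjugated.
Counting π electrons: 3 × 2 = 6 from the double-bond units + 2 from the O atom = 8.
With 8 = 4·2 π electrons, Hückel's rule classifies the planar ring as antiaromatic.

Antiaromatic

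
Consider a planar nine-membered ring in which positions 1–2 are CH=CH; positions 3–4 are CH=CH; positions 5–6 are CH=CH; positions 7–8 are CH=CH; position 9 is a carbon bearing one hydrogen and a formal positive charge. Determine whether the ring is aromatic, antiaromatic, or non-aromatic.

Check conjugation: the double-bond atoms are sp², each contributing one p electron; the carbocation has an empty p orbital — every position has a p orbital, so the cyclic π system is continuous.
Adding the contributions, 4 × 2 = 8 from the double-bond units + 0 from the CH(+) atom = 8.
A 4n π count (8, n = 2) in a planar conjugated ring means antiaromatic.

Antiaromatic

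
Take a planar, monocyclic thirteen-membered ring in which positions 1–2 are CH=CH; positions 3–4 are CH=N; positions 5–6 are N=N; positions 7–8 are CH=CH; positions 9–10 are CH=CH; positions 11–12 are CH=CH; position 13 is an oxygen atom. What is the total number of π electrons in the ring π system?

14

All ring atoms are sp² and supply a p orbital to the ring (the double-bond atoms are sp², each contributing one p electron; the doubly-bonded nitrogens are pyridine-type — their lone pairs lie in the ring plane, leaving one electron in the p orbital; the oxygen donates one lone pair from its p orbital); the conjugation is uninterrupted.
Adding the contributions, 6 × 2 = 12 from the double-bond units + 2 from the O atom = 14.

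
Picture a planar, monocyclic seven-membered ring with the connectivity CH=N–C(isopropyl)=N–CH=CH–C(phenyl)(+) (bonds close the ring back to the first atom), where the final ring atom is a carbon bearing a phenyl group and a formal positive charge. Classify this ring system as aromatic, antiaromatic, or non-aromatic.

All ring atoms are sp² and supply a p orbital to the ring (every atom in a ring double bond is sp² and brings one electron to the p orbital; the doubly-bonded nitrogens are pyridine-type — their lone pairs lie in the ring plane, leaving one electron in the p orbital; the carbocation has an empty p orbital); the conjugation is uninterrupted.
Adding the contributions, 3 × 2 = 6 from the double-bond units + 0 from the C(phenyl)(+) atom = 6.
With 6 π electrons (n = 1), the Hückel 4n+2 condition holds.

Aromatic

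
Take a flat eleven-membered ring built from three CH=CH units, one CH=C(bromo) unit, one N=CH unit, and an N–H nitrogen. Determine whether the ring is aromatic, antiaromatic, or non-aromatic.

Antiaromatic

All ring atoms are sp² and supply a p orbital to the ring (every atom in a ring double bond is sp² and brings one electron to the p orbital; each sp² =N– keeps its lone pair in-plane and puts one electron into the π system; the pyrrole-type nitrogen donates its lone pair from the p orbital); the conjugation is uninterrupted.
Counting π electrons: 5 × 2 = 10 from the double-bond units + 2 from the NH atom = 12.
12 is a 4n count (n = 3), so the planar conjugated ring is antiaromatic.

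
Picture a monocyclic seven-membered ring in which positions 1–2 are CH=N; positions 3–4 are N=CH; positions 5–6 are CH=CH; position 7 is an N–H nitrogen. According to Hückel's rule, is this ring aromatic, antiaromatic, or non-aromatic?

Antiaromatic

Check conjugation: the double-bond atoms are sp², each contributing one p electron; the doubly-bonded nitrogens are pyridine-type — their lone pairs lie in the ring plane, leaving one electron in the p orbital; the pyrrole-type nitrogen donates its lone pair from the p orbital — every position has a p orbital, so the cyclic π system is continuous.
Counting π electrons: 3 × 2 = 6 from the double-bond units + 2 from the NH atom = 8.
8 = 4(2); a planar, fully conjugated 4n system is antiaromatic.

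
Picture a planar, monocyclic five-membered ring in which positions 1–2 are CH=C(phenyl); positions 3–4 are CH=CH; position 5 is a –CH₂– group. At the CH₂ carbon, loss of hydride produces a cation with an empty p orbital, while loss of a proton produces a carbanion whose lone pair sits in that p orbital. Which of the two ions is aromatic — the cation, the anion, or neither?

The anion

In both ions every ring atom is sp² and contributes a p orbital, so both rings are fully conjugated.
Cation: 2 × 2 + 0 = 4 π electrons → 4(1), antiaromatic.
Anion: 2 × 2 + 2 = 6 π electrons → 4(1)+2, aromatic.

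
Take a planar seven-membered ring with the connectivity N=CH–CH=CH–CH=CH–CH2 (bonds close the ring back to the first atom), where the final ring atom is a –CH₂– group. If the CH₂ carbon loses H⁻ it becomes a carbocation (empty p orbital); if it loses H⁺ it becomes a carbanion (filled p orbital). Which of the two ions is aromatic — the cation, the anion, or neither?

The cation

In either ion the ring is fully conjugated: every atom, including the new sp² carbon, supplies a p orbital.
Cation: 3 × 2 + 0 = 6 π electrons → 4(1)+2, aromatic.
Anion: 3 × 2 + 2 = 8 π electrons → 4(2), antiaromatic.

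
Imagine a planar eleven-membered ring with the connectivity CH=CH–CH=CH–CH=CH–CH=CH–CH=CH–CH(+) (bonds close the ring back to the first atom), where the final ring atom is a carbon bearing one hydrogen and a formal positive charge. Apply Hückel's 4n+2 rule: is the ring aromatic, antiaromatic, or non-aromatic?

Aromatic

Check conjugation: each doubly-bonded ring atom is sp² with one p-orbital electron; the carbocation has an empty p orbital — every position has a p orbital, so the cyclic π system is continuous.
Adding the contributions, 5 × 2 = 10 from the double-bond units + 0 from the CH(+) atom = 10.
That gives a 4n+2 count (10, n = 2).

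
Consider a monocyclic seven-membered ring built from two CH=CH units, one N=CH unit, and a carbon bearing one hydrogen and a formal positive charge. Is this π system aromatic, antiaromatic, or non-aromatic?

Aromatic

Check conjugation: the double-bond atoms are sp², each contributing one p electron; the doubly-bonded nitrogens are pyridine-type — their lone pairs lie in the ring plane, leaving one electron in the p orbital; the carbocation has an empty p orbital — every position has a p orbital, so the cyclic π system is continuous.
Tallying contributions gives 3 × 2 = 6 from the double-bond units + 0 from the CH(+) atom = 6.
6 = 4(1) + 2, which satisfies Hückel's 4n+2 rule.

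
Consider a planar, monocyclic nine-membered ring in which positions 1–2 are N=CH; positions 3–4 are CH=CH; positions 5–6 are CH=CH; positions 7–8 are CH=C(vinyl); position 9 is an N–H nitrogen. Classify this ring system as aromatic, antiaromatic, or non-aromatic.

Aromatic

All ring atoms are sp² and supply a p orbital to the ring (each doubly-bonded ring atom is sp² with one p-orbital electron; the doubly-bonded nitrogens are pyridine-type — their lone pairs lie in the ring plane, leaving one electron in the p orbital; the pyrrole-type nitrogen donates its lone pair from the p orbital); the conjugation is uninterrupted.
π-electron count: 4 × 2 = 8 from the double-bond units + 2 from the NH atom = 10.
With 10 π electrons (n = 2), the Hückel 4n+2 condition holds.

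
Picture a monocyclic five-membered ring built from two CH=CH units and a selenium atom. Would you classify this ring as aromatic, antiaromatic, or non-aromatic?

Aromatic

The p orbitals form a continuous loop: the double-bond atoms are sp², each contributing one p electron; the selenium donates one lone pair from its p orbital. The ring is fully conjugated.
Adding the contributions, 2 × 2 = 4 from the double-bond units + 2 from the Se atom = 6.
That gives a 4n+2 count (6, n = 1).
This is selenophene.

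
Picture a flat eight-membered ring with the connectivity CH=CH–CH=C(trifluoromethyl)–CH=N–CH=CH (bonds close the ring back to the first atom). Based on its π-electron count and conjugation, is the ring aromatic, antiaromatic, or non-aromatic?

Every ring atom contributes a p orbital perpendicular to the ring (each doubly-bonded ring atom is sp² with one p-orbital electron; the doubly-bonded nitrogens are pyridine-type — their lone pairs lie in the ring plane, leaving one electron in the p orbital), so the π system is cyclic and fully conjugated.
Counting π electrons: 4 × 2 = 8 from the 4 double-bond units.
A 4n π count (8, n = 2) in a planar conjugated ring means antiaromatic.

Antiaromatic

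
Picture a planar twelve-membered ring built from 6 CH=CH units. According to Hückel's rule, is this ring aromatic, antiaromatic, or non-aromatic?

Antiaromatic

The p orbitals form a continuous loop: the double-bond atoms are sp², each contributing one p electron. The ring is fully conjugated.
π-electron count: 6 × 2 = 12 from the 6 double-bond units.
With 12 = 4·3 π electrons, Hückel's rule classifies the planar ring as antiaromatic.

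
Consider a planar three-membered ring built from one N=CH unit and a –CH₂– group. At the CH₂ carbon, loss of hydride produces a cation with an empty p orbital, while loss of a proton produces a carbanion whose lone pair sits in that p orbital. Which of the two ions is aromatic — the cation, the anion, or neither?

In both ions every ring atom is sp² and contributes a p orbital, so both rings are fully conjugated.
Cation: 1 × 2 + 0 = 2 π electrons → 4(0)+2, aromatic.
Anion: 1 × 2 + 2 = 4 π electrons → 4(1), antiaromatic.

The cation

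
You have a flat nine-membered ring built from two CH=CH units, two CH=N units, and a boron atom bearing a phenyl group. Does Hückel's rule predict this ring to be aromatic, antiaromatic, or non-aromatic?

Antiaromatic

Every ring atom contributes a p orbital perpendicular to the ring (the double-bond atoms are sp², each contributing one p electron; the doubly-bonded nitrogens are pyridine-type — their lone pairs lie in the ring plane, leaving one electron in the p orbital; the boron has an empty p orbital), so the π system is cyclic and fully conjugated.
π-electron count: 4 × 2 = 8 from the double-bond units + 0 from the B(phenyl) atom = 8.
With 8 = 4·2 π electrons, Hückel's rule classifies the planar ring as antiaromatic.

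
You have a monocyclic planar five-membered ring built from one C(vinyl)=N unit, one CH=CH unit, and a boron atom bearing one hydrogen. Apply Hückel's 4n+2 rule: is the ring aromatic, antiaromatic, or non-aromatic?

Antiaromatic

Check conjugation: each doubly-bonded ring atom is sp² with one p-orbital electron; each =N– nitrogen is pyridine-type (lone pair in the sp² plane, one electron in the p orbital); the boron has an empty p orbital — every position has a p orbital, so the cyclic π system is continuous.
Counting π electrons: 2 × 2 = 4 from the double-bond units + 0 from the BH atom = 4.
4 = 4(1); a planar, fully conjugated 4n system is antiaromatic.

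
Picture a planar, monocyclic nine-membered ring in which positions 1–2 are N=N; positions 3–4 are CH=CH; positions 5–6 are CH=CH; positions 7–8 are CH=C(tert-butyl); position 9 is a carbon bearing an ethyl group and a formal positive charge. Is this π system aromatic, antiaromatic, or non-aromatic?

Antiaromatic

Check conjugation: each doubly-bonded ring atom is sp² with one p-orbital electron; each sp² =N– keeps its lone pair in-plane and puts one electron into the π system; the carbocation has an empty p orbital — every position has a p orbital, so the cyclic π system is continuous.
Adding the contributions, 4 × 2 = 8 from the double-bond units + 0 from the C(ethyl)(+) atom = 8.
A 4n π count (8, n = 2) in a planar conjugated ring means antiaromatic.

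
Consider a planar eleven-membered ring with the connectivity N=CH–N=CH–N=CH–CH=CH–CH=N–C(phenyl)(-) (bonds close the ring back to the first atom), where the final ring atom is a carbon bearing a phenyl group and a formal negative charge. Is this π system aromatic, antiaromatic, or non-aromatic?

Antiaromatic

The p orbitals form a continuous loop: the double-bond atoms are sp², each contributing one p electron; the doubly-bonded nitrogens are pyridine-type — their lone pairs lie in the ring plane, leaving one electron in the p orbital; the carbanion's lone pair occupies the p orbital. The ring is fully conjugated.
Tallying contributions gives 5 × 2 = 10 from the double-bond units + 2 from the C(phenyl)(-) atom = 12.
With 12 = 4·3 π electrons, Hückel's rule classifies the planar ring as antiaromatic.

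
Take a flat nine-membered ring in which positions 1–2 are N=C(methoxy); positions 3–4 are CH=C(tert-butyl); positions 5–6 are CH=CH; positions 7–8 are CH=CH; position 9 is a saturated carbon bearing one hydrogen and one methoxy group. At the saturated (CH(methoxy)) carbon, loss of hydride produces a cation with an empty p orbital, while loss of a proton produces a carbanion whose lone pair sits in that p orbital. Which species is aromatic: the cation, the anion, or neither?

The anion

In either ion the ring is fully conjugated: every atom, including the new sp² carbon, supplies a p orbital.
Cation: 4 × 2 + 0 = 8 π electrons → 4(2), antiaromatic.
Anion: 4 × 2 + 2 = 10 π electrons → 4(2)+2, aromatic.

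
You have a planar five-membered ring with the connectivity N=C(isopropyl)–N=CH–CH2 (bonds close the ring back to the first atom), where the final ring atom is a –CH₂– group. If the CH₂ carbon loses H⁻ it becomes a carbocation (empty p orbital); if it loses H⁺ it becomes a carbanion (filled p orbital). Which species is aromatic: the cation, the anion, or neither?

Both ions have a continuous loop of p orbitals — each ring atom is sp².
Cation: 2 × 2 + 0 = 4 π electrons → 4(1), antiaromatic.
Anion: 2 × 2 + 2 = 6 π electrons → 4(1)+2, aromatic.

The anion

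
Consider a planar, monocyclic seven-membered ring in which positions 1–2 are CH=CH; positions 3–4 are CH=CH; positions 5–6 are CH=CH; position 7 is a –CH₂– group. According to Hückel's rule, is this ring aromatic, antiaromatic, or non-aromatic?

Non-aromatic

Because the tetrahedral CH₂ carbon is sp³ and has no p orbital in the ring π system at the CH2 position, the π system cannot extend all the way around the ring.
Broken conjugation rules out both aromaticity and antiaromaticity.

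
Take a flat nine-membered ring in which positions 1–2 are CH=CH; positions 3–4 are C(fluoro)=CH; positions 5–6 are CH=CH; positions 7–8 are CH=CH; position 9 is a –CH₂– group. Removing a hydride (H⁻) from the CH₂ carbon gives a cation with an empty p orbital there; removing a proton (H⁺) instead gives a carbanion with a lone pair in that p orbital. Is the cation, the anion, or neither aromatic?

Once that carbon is sp², every ring atom has a p orbital and both ions are fully conjugated.
Cation: 4 × 2 + 0 = 8 π electrons → 4(2), antiaromatic.
Anion: 4 × 2 + 2 = 10 π electrons → 4(2)+2, aromatic.

The anion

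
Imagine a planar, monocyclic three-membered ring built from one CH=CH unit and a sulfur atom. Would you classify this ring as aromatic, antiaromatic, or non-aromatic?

Antiaromatic

Check conjugation: every atom in a ring double bond is sp² and brings one electron to the p orbital; the sulfur donates one lone pair from its p orbital — every position has a p orbital, so the cyclic π system is continuous.
Tallying contributions gives 1 × 2 = 2 from the double-bond unit + 2 from the S atom = 4.
4 = 4(1); a planar, fully conjugated 4n system is antiaromatic.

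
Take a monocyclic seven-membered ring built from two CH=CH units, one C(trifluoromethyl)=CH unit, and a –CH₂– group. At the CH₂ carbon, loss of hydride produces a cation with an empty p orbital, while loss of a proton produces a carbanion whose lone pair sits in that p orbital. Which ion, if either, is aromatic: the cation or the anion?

In either ion the ring is fully conjugated: every atom, including the new sp² carbon, supplies a p orbital.
Cation: 3 × 2 + 0 = 6 π electrons → 4(1)+2, aromatic.
Anion: 3 × 2 + 2 = 8 π electrons → 4(2), antiaromatic.

The cation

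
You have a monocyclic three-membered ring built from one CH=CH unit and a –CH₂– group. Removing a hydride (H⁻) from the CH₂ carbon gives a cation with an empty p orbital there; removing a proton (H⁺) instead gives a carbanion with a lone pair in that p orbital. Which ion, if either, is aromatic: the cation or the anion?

The cation

Both ions have a continuous loop of p orbitals — each ring atom is sp².
Cation: 1 × 2 + 0 = 2 π electrons → 4(0)+2, aromatic.
Anion: 1 × 2 + 2 = 4 π electrons → 4(1), antiaromatic.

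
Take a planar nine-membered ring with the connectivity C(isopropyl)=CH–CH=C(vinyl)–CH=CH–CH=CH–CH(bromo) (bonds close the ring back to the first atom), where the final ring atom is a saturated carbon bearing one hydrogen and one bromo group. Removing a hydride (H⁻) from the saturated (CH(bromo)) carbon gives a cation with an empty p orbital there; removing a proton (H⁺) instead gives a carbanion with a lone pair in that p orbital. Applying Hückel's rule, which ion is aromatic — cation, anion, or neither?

The anion

In both ions every ring atom is sp² and contributes a p orbital, so both rings are fully conjugated.
Cation: 4 × 2 + 0 = 8 π electrons → 4(2), antiaromatic.
Anion: 4 × 2 + 2 = 10 π electrons → 4(2)+2, aromatic.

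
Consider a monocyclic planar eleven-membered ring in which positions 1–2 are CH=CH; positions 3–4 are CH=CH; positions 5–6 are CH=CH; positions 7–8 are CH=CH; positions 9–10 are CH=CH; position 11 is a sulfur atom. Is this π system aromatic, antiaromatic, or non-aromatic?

Antiaromatic

All ring atoms are sp² and supply a p orbital to the ring (every atom in a ring double bond is sp² and brings one electron to the p orbital; the sulfur donates one lone pair from its p orbital); the conjugation is uninterrupted.
π-electron count: 5 × 2 = 10 from the double-bond units + 2 from the S atom = 12.
12 is a 4n count (n = 3), so the planar conjugated ring is antiaromatic.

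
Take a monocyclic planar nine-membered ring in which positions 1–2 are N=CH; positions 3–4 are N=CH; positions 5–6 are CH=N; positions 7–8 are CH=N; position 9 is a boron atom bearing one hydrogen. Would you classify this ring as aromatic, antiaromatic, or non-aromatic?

Check conjugation: each doubly-bonded ring atom is sp² with one p-orbital electron; each sp² =N– keeps its lone pair in-plane and puts one electron into the π system; the boron has an empty p orbital — every position has a p orbital, so the cyclic π system is continuous.
π-electron count: 4 × 2 = 8 from the double-bond units + 0 from the BH atom = 8.
With 8 = 4·2 π electrons, Hückel's rule classifies the planar ring as antiaromatic.

Antiaromatic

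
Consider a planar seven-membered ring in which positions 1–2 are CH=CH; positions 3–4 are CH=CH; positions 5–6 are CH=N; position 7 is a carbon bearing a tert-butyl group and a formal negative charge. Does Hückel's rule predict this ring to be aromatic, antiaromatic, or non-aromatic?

Antiaromatic

All ring atoms are sp² and supply a p orbital to the ring (every atom in a ring double bond is sp² and brings one electron to the p orbital; each =N– nitrogen is pyridine-type (lone pair in the sp² plane, one electron in the p orbital); the carbanion's lone pair occupies the p orbital); the conjugation is uninterrupted.
Tallying contributions gives 3 × 2 = 6 from the double-bond units + 2 from the C(tert-butyl)(-) atom = 8.
8 is a 4n count (n = 2), so the planar conjugated ring is antiaromatic.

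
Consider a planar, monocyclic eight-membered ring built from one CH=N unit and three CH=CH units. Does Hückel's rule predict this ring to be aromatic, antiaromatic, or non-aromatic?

The p orbitals form a continuous loop: each doubly-bonded ring atom is sp² with one p-orbital electron; each sp² =N– keeps its lone pair in-plane and puts one electron into the π system. The ring is fully conjugated.
π-electron count: 4 × 2 = 8 from the 4 double-bond units.
8 = 4(2); a planar, fully conjugated 4n system is antiaromatic.

Antiaromatic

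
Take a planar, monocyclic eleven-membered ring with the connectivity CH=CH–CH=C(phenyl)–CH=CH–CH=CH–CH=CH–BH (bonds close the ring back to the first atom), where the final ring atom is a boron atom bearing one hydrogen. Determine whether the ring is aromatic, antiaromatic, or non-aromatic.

Aromatic

All ring atoms are sp² and supply a p orbital to the ring (the double-bond atoms are sp², each contributing one p electron; the boron has an empty p orbital); the conjugation is uninterrupted.
Adding the contributions, 5 × 2 = 10 from the double-bond units + 0 from the BH atom = 10.
10 = 4(2) + 2, which satisfies Hückel's 4n+2 rule.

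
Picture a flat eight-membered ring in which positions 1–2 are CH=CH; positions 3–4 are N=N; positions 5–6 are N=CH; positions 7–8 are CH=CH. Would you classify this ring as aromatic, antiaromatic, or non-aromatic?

All ring atoms are sp² and supply a p orbital to the ring (the double-bond atoms are sp², each contributing one p electron; the doubly-bonded nitrogens are pyridine-type — their lone pairs lie in the ring plane, leaving one electron in the p orbital); the conjugation is uninterrupted.
Counting π electrons: 4 × 2 = 8 from the 4 double-bond units.
A 4n π count (8, n = 2) in a planar conjugated ring means antiaromatic.

Antiaromatic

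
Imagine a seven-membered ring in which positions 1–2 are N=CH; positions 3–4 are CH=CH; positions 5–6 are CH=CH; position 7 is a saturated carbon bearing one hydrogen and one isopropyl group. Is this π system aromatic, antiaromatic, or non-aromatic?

Non-aromatic

At the CH(isopropyl) position, that saturated carbon is sp³ and has no p orbital in the ring π system; the ring's p-orbital overlap is broken there.
Hückel's rule only applies to fully conjugated rings, so this one is simply non-aromatic.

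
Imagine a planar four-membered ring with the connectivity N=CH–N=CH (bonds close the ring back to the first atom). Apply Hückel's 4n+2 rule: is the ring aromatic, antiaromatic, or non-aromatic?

Antiaromatic

All ring atoms are sp² and supply a p orbital to the ring (each doubly-bonded ring atom is sp² with one p-orbital electron; the doubly-bonded nitrogens are pyridine-type — their lone pairs lie in the ring plane, leaving one electron in the p orbital); the conjugation is uninterrupted.
Counting π electrons: 2 × 2 = 4 from the 2 double-bond units.
4 = 4(1); a planar, fully conjugated 4n system is antiaromatic.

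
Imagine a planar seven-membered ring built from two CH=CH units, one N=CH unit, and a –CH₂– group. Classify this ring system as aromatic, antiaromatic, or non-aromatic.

The CH2 position has four σ bonds — the tetrahedral CH₂ carbon is sp³ and has no p orbital in the ring π system — so the cyclic conjugation is interrupted.
A ring that is not fully conjugated cannot be aromatic or antiaromatic regardless of its π-electron count.

Non-aromatic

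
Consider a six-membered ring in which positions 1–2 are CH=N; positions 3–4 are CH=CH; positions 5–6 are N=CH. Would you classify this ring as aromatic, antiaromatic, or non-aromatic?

Every ring atom contributes a p orbital perpendicular to the ring (every atom in a ring double bond is sp² and brings one electron to the p orbital; the doubly-bonded nitrogens are pyridine-type — their lone pairs lie in the ring plane, leaving one electron in the p orbital), so the π system is cyclic and fully conjugated.
Counting π electrons: 3 × 2 = 6 from the 3 double-bond units.
With 6 π electrons (n = 1), the Hückel 4n+2 condition holds.

Aromatic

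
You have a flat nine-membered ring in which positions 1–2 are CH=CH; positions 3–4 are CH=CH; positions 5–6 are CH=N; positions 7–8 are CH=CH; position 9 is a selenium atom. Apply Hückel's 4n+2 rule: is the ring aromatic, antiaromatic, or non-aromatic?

All ring atoms are sp² and supply a p orbital to the ring (every atom in a ring double bond is sp² and brings one electron to the p orbital; the doubly-bonded nitrogens are pyridine-type — their lone pairs lie in the ring plane, leaving one electron in the p orbital; the selenium donates one lone pair from its p orbital); the conjugation is uninterrupted.
Adding the contributions, 4 × 2 = 8 from the double-bond units + 2 from the Se atom = 10.
With 10 π electrons (n = 2), the Hückel 4n+2 condition holds.

Aromatic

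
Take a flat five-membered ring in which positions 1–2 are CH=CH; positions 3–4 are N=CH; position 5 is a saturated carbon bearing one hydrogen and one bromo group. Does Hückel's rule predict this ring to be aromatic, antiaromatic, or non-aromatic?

At the CH(bromo) position, that saturated carbon is sp³ and has no p orbital in the ring π system; the ring's p-orbital overlap is broken there.
A ring that is not fully conjugated cannot be aromatic or antiaromatic regardless of its π-electron count.

Non-aromatic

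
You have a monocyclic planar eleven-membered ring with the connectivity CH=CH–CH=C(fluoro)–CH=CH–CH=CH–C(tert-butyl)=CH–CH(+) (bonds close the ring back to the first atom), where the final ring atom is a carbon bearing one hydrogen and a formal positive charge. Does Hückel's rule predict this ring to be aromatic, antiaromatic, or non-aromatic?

Aromatic

All ring atoms are sp² and supply a p orbital to the ring (every atom in a ring double bond is sp² and brings one electron to the p orbital; the carbocation has an empty p orbital); the conjugation is uninterrupted.
π-electron count: 5 × 2 = 10 from the double-bond units + 0 from the CH(+) atom = 10.
With 10 π electrons (n = 2), the Hückel 4n+2 condition holds.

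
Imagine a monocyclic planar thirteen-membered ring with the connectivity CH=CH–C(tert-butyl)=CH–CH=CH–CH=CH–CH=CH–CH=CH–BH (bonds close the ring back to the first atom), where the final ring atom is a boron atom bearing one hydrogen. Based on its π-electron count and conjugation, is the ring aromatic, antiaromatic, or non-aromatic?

Antiaromatic

Check conjugation: the double-bond atoms are sp², each contributing one p electron; the boron has an empty p orbital — every position has a p orbital, so the cyclic π system is continuous.
π-electron count: 6 × 2 = 12 from the double-bond units + 0 from the BH atom = 12.
A 4n π count (12, n = 3) in a planar conjugated ring means antiaromatic.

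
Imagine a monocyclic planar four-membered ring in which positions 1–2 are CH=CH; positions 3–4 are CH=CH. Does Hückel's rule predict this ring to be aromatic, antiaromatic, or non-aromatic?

Every ring atom contributes a p orbital perpendicular to the ring (each doubly-bonded ring atom is sp² with one p-orbital electron), so the π system is cyclic and fully conjugated.
Adding the contributions, 2 × 2 = 4 from the 2 double-bond units.
4 is a 4n count (n = 1), so the planar conjugated ring is antiaromatic.
This is cyclobutadiene.

Antiaromatic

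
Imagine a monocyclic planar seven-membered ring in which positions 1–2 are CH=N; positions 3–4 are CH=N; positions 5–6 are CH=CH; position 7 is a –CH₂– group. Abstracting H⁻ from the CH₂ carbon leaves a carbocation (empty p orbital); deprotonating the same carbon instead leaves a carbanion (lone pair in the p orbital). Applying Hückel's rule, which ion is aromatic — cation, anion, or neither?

The cation

In both ions every ring atom is sp² and contributes a p orbital, so both rings are fully conjugated.
Cation: 3 × 2 + 0 = 6 π electrons → 4(1)+2, aromatic.
Anion: 3 × 2 + 2 = 8 π electrons → 4(2), antiaromatic.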